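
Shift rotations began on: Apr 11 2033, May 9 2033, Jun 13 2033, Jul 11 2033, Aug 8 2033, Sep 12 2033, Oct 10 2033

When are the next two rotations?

Nov 14 2033, Dec 12 2033

All dates are Mondays, 28, 35, 28, 28, 35, 28 days apart.
Specifically, the 2nd Monday of each month.
November 2033 — 2nd Monday is Nov 14 2033.
December 2033 — 2nd Monday is Dec 12 2033.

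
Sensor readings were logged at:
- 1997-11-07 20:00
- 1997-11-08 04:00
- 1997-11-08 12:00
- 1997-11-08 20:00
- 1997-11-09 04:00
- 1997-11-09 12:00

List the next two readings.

1997-11-09 20:00, 1997-11-10 04:00

Gaps: 8, 8, 8, 8, 8 hours — each event is 8 hours after the previous one.
1997-11-09 12:00 + 8 h = 1997-11-09 20:00.
1997-11-09 20:00 + 8 h = 1997-11-10 04:00.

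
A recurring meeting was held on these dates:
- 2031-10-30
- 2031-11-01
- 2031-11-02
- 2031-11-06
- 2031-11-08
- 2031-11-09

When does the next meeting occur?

2031-11-13

Gaps: 2, 1, 4, 2, 1 days — not constant, but cyclic with period 3.
The events fall on every Thursday, Saturday and Sunday.
Next Thursday: 2031-11-13.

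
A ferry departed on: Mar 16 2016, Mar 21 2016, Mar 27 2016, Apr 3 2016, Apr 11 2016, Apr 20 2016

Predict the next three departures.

Apr 30 2016, May 11 2016, May 23 2016

The spacing grows by 1 each time: 5, 6, 7, 8, 9 days.
Next gap: 10 days. Apr 20 2016 + 10 days = Apr 30 2016.
Next gap: 11 days. Apr 30 2016 + 11 days = May 11 2016.
Next gap: 12 days. May 11 2016 + 12 days = May 23 2016.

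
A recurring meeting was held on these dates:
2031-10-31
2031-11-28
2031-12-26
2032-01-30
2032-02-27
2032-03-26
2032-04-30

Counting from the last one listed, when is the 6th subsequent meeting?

Every date is a Friday; gaps 28, 28, 35, 28, 28, 35 days.
Each is the last Friday of its month (at least one falls on the 29th or later, ruling out '4th Friday').
May 2032 ends with Friday 2032-05-28.
June 2032 ends with Friday 2032-06-25.
July 2032 ends with Friday 2032-07-30.
August 2032 ends with Friday 2032-08-27.
Last Friday of September 2032: 2032-09-24.
Last Friday of October 2032: 2032-10-29.

2032-10-29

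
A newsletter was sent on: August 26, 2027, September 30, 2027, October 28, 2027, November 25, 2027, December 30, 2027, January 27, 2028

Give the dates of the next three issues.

February 24, 2028; March 30, 2028; April 27, 2028

Every date is a Thursday; gaps 35, 28, 28, 35, 28 days.
Each is the last Thursday of its month (at least one falls on the 29th or later, ruling out '4th Thursday').
February 2028 ends with Thursday February 24, 2028.
March 2028 ends with Thursday March 30, 2028.
Last Thursday of April 2028: April 27, 2028.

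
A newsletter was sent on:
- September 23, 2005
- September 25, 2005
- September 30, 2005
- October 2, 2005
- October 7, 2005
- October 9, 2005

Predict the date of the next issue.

Every event lands on a Friday or Sunday (gaps cycle 2, 5, 2, 5, 2).
So the schedule is: every Friday and Sunday.
The following Friday is October 14, 2005.

October 14, 2005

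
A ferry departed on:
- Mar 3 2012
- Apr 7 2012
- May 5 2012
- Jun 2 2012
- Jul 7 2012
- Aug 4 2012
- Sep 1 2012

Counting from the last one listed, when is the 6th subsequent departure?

Mar 2 2013

Gaps: 35, 28, 28, 35, 28, 28 days — a mix of 28 and 35. Every date is a Saturday.
Each is the 1st Saturday of its month.
1st Saturday of October 2012: Oct 6 2012.
November 2012 — 1st Saturday is Nov 3 2012.
1st Saturday of December 2012: Dec 1 2012.
1st Saturday of January 2013: Jan 5 2013.
February 2013 — 1st Saturday is Feb 2 2013.
March 2013 — 1st Saturday is Mar 2 2013.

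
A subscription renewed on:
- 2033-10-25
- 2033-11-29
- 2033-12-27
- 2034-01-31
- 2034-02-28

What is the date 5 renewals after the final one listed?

2034-07-25

These are Tuesdays with 35, 28, 35, 28-day gaps.
Each is the final Tuesday of its month — 2033-11-29 is past the 28th, so '4th Tuesday' doesn't fit.
Last Tuesday of March 2034: 2034-03-28.
April 2034 ends with Tuesday 2034-04-25.
May 2034 ends with Tuesday 2034-05-30.
Last Tuesday of June 2034: 2034-06-27.
Last Tuesday of July 2034: 2034-07-25.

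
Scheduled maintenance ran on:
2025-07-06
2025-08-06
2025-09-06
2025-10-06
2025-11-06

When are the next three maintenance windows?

Gaps: 31, 31, 30, 31 days — not constant. Every event is on the 6th of the month.
Pattern: the 6th of each month.
December 2025: 2025-12-06.
Next: January 2026 → 2026-01-06.
February 2026: 2026-02-06.

2025-12-06, 2026-01-06, 2026-02-06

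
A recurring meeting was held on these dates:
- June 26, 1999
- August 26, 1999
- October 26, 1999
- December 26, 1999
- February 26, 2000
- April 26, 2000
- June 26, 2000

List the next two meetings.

The day-of-month is always 26 (61, 61, 61, 62, 60, 61 days between events).
So this recurs on the 26th of every 2 months.
Next: August 2000 → August 26, 2000.
Next: October 2000 → October 26, 2000.

August 26, 2000; October 26, 2000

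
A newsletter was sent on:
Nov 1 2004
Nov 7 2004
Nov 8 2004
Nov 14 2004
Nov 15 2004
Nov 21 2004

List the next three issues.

Every event lands on a Monday or Sunday (gaps cycle 6, 1, 6, 1, 6).
So the schedule is: every Monday and Sunday.
Next Monday: Nov 22 2004.
The following Sunday is Nov 28 2004.
The following Monday is Nov 29 2004.

Nov 22 2004, Nov 28 2004, Nov 29 2004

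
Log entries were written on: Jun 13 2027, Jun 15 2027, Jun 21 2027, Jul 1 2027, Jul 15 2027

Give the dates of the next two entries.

Intervals are 2, 6, 10, 14 days — an arithmetic progression with common difference 4.
Next gap: 18 days. Jul 15 2027 + 18 days = Aug 2 2027.
Next gap: 22 days. Aug 2 2027 + 22 days = Aug 24 2027.

Aug 2 2027, Aug 24 2027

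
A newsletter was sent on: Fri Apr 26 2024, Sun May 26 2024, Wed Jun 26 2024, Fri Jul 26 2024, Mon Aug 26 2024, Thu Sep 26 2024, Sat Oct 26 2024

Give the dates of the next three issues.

Each date is the 26th; the gaps (30, 31, 30, 31, 31, 30) track the month lengths.
The rule is the 26th of each month.
Next: November 2024 → Tue Nov 26 2024.
December 2024: Thu Dec 26 2024.
January 2025: Sun Jan 26 2025.

Tue Nov 26 2024, Thu Dec 26 2024, Sun Jan 26 2025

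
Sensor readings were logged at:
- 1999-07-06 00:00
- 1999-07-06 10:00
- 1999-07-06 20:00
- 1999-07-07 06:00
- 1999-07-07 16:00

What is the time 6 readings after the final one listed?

1999-07-10 04:00

Spacing: 10, 10, 10, 10 h — constant 10 h.
1999-07-07 16:00 + 10 h = 1999-07-08 02:00.
1999-07-08 02:00 + 10 h = 1999-07-08 12:00.
1999-07-08 12:00 + 10 h = 1999-07-08 22:00.
1999-07-08 22:00 + 10 h = 1999-07-09 08:00.
1999-07-09 08:00 + 10 h = 1999-07-09 18:00.
1999-07-09 18:00 + 10 h = 1999-07-10 04:00.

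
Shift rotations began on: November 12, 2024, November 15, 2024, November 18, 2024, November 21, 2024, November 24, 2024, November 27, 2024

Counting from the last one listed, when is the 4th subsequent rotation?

December 9, 2024

Gaps between consecutive events: 3, 3, 3, 3, 3 days — a constant 3-day interval.
November 27, 2024 + 3 days = November 30, 2024.
November 30, 2024 + 3 days = December 3, 2024.
December 3, 2024 + 3 days = December 6, 2024.
December 6, 2024 + 3 days = December 9, 2024.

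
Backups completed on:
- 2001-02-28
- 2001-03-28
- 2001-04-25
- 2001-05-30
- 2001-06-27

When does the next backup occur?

These are Wednesdays with 28, 28, 35, 28-day gaps.
Each is the final Wednesday of its month — 2001-05-30 is past the 28th, so '4th Wednesday' doesn't fit.
July 2001 ends with Wednesday 2001-07-25.

2001-07-25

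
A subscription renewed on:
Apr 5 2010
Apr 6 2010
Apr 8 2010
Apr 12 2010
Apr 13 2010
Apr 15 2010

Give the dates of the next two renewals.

Apr 19 2010, Apr 20 2010

Every event lands on a Monday or Tuesday or Thursday (gaps cycle 1, 2, 4, 1, 2).
So the schedule is: every Monday, Tuesday and Thursday.
Next Monday: Apr 19 2010.
Next Tuesday: Apr 20 2010.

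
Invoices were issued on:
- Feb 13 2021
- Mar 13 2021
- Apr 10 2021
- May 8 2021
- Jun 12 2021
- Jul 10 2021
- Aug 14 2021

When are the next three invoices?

Sep 11 2021, Oct 9 2021, Nov 13 2021

All dates are Saturdays, 28, 28, 28, 35, 28, 35 days apart.
Specifically, the 2nd Saturday of each month.
2nd Saturday of September 2021: Sep 11 2021.
2nd Saturday of October 2021: Oct 9 2021.
2nd Saturday of November 2021: Nov 13 2021.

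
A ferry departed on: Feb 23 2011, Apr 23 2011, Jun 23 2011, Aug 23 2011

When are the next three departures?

Each date is the 23rd; the gaps (59, 61, 61) track the month lengths.
The rule is the 23rd of every 2 months.
Next: October 2011 → Oct 23 2011.
Next: December 2011 → Dec 23 2011.
Next: February 2012 → Feb 23 2012.

Oct 23 2011, Dec 23 2011, Feb 23 2012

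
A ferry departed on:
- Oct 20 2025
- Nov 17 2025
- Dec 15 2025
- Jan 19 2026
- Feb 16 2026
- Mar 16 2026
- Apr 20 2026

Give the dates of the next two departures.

May 18 2026, Jun 15 2026

All dates are Mondays, 28, 28, 35, 28, 28, 35 days apart.
Specifically, the 3rd Monday of each month.
May 2026 — 3rd Monday is May 18 2026.
3rd Monday of June 2026: Jun 15 2026.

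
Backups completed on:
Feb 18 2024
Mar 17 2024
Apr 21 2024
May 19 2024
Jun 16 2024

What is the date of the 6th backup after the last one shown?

Gaps: 28, 35, 28, 28 days — a mix of 28 and 35. Every date is a Sunday.
Each is the 3rd Sunday of its month.
July 2024 — 3rd Sunday is Jul 21 2024.
August 2024 — 3rd Sunday is Aug 18 2024.
September 2024 — 3rd Sunday is Sep 15 2024.
3rd Sunday of October 2024: Oct 20 2024.
3rd Sunday of November 2024: Nov 17 2024.
December 2024 — 3rd Sunday is Dec 15 2024.

Dec 15 2024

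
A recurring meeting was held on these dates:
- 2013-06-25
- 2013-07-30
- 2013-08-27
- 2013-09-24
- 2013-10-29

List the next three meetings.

All Tuesdays; the gaps (35, 28, 28, 35) vary with month length.
This is the last Tuesday of each month.
Last Tuesday of November 2013: 2013-11-26.
Last Tuesday of December 2013: 2013-12-31.
January 2014 ends with Tuesday 2014-01-28.

2013-11-26, 2013-12-31, 2014-01-28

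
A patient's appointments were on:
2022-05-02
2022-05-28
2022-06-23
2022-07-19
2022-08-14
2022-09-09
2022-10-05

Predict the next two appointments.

2022-10-31, 2022-11-26

The spacing is 26, 26, 26, 26, 26, 26 days — always 26 days.
2022-10-05 + 26 days = 2022-10-31.
2022-10-31 + 26 days = 2022-11-26.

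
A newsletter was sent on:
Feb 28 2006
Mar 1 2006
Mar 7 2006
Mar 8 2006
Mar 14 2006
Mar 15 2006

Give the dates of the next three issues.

Mar 21 2006, Mar 22 2006, Mar 28 2006

Gaps: 1, 6, 1, 6, 1 days — not constant, but cyclic with period 2.
The events fall on every Tuesday and Wednesday.
Next Tuesday: Mar 21 2006.
Next Wednesday: Mar 22 2006.
Next Tuesday: Mar 28 2006.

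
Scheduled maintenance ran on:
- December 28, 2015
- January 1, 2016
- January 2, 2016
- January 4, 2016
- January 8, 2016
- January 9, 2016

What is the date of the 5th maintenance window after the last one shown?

January 22, 2016

Every event lands on a Monday or Friday or Saturday (gaps cycle 4, 1, 2, 4, 1).
So the schedule is: every Monday, Friday and Saturday.
Next Monday: January 11, 2016.
Next Friday: January 15, 2016.
Next Saturday: January 16, 2016.
Next Monday: January 18, 2016.
Next Friday: January 22, 2016.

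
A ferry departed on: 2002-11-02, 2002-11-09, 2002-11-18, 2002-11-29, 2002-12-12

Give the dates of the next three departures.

2002-12-27, 2003-01-13, 2003-02-01

Gaps: 7, 9, 11, 13 days — each gap is 2 larger than the previous one.
Next gap: 15 days. 2002-12-12 + 15 days = 2002-12-27.
Next gap: 17 days. 2002-12-27 + 17 days = 2003-01-13.
Next gap: 19 days. 2003-01-13 + 19 days = 2003-02-01.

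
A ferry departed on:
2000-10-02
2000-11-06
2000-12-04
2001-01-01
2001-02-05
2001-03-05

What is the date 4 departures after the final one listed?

All dates are Mondays, 35, 28, 28, 35, 28 days apart.
Specifically, the 1st Monday of each month.
1st Monday of April 2001: 2001-04-02.
1st Monday of May 2001: 2001-05-07.
June 2001 — 1st Monday is 2001-06-04.
July 2001 — 1st Monday is 2001-07-02.

2001-07-02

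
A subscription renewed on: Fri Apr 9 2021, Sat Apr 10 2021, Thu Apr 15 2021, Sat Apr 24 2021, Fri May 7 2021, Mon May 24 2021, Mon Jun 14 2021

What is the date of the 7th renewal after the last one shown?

Mon Feb 28 2022

Gaps: 1, 5, 9, 13, 17, 21 days — each gap is 4 larger than the previous one.
Next gap: 25 days. Mon Jun 14 2021 + 25 days = Fri Jul 9 2021.
Next gap: 29 days. Fri Jul 9 2021 + 29 days = Sat Aug 7 2021.
Next gap: 33 days. Sat Aug 7 2021 + 33 days = Thu Sep 9 2021.
Next gap: 37 days. Thu Sep 9 2021 + 37 days = Sat Oct 16 2021.
Next gap: 41 days. Sat Oct 16 2021 + 41 days = Fri Nov 26 2021.
Next gap: 45 days. Fri Nov 26 2021 + 45 days = Mon Jan 10 2022.
Next gap: 49 days. Mon Jan 10 2022 + 49 days = Mon Feb 28 2022.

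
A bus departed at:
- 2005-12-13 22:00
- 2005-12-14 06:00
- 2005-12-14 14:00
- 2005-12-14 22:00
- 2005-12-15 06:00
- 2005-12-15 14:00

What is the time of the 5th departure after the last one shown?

2005-12-17 06:00

Gaps: 8, 8, 8, 8, 8 hours — each event is 8 hours after the previous one.
2005-12-15 14:00 + 8 h = 2005-12-15 22:00.
2005-12-15 22:00 + 8 h = 2005-12-16 06:00.
2005-12-16 06:00 + 8 h = 2005-12-16 14:00.
2005-12-16 14:00 + 8 h = 2005-12-16 22:00.
2005-12-16 22:00 + 8 h = 2005-12-17 06:00.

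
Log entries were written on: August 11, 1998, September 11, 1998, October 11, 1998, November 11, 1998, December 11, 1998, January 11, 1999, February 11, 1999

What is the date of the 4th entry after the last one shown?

June 11, 1999

Gaps: 31, 30, 31, 30, 31, 31 days — not constant. Every event is on the 11th of the month.
Pattern: the 11th of each month.
Next: March 1999 → March 11, 1999.
Next: April 1999 → April 11, 1999.
Next: May 1999 → May 11, 1999.
June 1999: June 11, 1999.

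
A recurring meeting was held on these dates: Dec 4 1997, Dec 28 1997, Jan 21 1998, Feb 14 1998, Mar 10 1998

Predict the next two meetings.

Apr 3 1998, Apr 27 1998

The spacing is 24, 24, 24, 24 days — always 24 days.
Mar 10 1998 + 24 days = Apr 3 1998.
Apr 3 1998 + 24 days = Apr 27 1998.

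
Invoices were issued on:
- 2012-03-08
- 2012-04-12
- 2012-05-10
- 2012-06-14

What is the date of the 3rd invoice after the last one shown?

2012-09-13

Gaps: 35, 28, 35 days — a mix of 28 and 35. Every date is a Thursday.
Each is the 2nd Thursday of its month.
July 2012 — 2nd Thursday is 2012-07-12.
2nd Thursday of August 2012: 2012-08-09.
September 2012 — 2nd Thursday is 2012-09-13.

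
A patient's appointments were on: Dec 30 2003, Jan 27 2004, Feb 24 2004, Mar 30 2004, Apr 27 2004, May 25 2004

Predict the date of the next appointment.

Every date is a Tuesday; gaps 28, 28, 35, 28, 28 days.
Each is the last Tuesday of its month (at least one falls on the 29th or later, ruling out '4th Tuesday').
June 2004 ends with Tuesday Jun 29 2004.

Jun 29 2004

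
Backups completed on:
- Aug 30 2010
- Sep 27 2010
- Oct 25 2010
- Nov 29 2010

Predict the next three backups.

Dec 27 2010, Jan 31 2011, Feb 28 2011

Every date is a Monday; gaps 28, 28, 35 days.
Each is the last Monday of its month (at least one falls on the 29th or later, ruling out '4th Monday').
Last Monday of December 2010: Dec 27 2010.
Last Monday of January 2011: Jan 31 2011.
Last Monday of February 2011: Feb 28 2011.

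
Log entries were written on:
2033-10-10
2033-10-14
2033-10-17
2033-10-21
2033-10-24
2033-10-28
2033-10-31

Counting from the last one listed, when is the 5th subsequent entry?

2033-11-18

Gaps: 4, 3, 4, 3, 4, 3 days — not constant, but cyclic with period 2.
The events fall on every Monday and Friday.
The following Friday is 2033-11-04.
The following Monday is 2033-11-07.
The following Friday is 2033-11-11.
The following Monday is 2033-11-14.
Next Friday: 2033-11-18.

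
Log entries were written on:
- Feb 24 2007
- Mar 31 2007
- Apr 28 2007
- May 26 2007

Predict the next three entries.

These are Saturdays with 35, 28, 28-day gaps.
Each is the final Saturday of its month — Mar 31 2007 is past the 28th, so '4th Saturday' doesn't fit.
June 2007 ends with Saturday Jun 30 2007.
July 2007 ends with Saturday Jul 28 2007.
August 2007 ends with Saturday Aug 25 2007.

Jun 30 2007, Jul 28 2007, Aug 25 2007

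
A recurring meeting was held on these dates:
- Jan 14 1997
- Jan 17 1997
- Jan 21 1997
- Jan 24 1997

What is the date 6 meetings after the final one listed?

Gaps: 3, 4, 3 days — not constant, but cyclic with period 2.
The events fall on every Tuesday and Friday.
Next Tuesday: Jan 28 1997.
The following Friday is Jan 31 1997.
The following Tuesday is Feb 4 1997.
Next Friday: Feb 7 1997.
Next Tuesday: Feb 11 1997.
The following Friday is Feb 14 1997.

Feb 14 1997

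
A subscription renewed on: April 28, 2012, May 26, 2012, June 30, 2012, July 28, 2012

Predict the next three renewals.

August 25, 2012; September 29, 2012; October 27, 2012

All Saturdays; the gaps (28, 35, 28) vary with month length.
This is the last Saturday of each month.
Last Saturday of August 2012: August 25, 2012.
Last Saturday of September 2012: September 29, 2012.
October 2012 ends with Saturday October 27, 2012.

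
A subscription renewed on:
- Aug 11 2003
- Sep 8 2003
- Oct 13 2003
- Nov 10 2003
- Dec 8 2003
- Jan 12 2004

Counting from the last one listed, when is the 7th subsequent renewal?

Aug 9 2004

These are Mondays at 28- or 35-day spacing (28, 35, 28, 28, 35).
The pattern: 2nd Monday of the month.
February 2004 — 2nd Monday is Feb 9 2004.
March 2004 — 2nd Monday is Mar 8 2004.
April 2004 — 2nd Monday is Apr 12 2004.
May 2004 — 2nd Monday is May 10 2004.
June 2004 — 2nd Monday is Jun 14 2004.
July 2004 — 2nd Monday is Jul 12 2004.
2nd Monday of August 2004: Aug 9 2004.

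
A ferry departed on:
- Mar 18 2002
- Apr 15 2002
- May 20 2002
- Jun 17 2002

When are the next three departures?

Jul 15 2002, Aug 19 2002, Sep 16 2002

Gaps: 28, 35, 28 days — a mix of 28 and 35. Every date is a Monday.
Each is the 3rd Monday of its month.
July 2002 — 3rd Monday is Jul 15 2002.
August 2002 — 3rd Monday is Aug 19 2002.
3rd Monday of September 2002: Sep 16 2002.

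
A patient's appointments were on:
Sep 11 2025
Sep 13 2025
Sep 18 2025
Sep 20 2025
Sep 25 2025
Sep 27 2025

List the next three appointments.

Every event lands on a Thursday or Saturday (gaps cycle 2, 5, 2, 5, 2).
So the schedule is: every Thursday and Saturday.
The following Thursday is Oct 2 2025.
The following Saturday is Oct 4 2025.
The following Thursday is Oct 9 2025.

Oct 2 2025, Oct 4 2025, Oct 9 2025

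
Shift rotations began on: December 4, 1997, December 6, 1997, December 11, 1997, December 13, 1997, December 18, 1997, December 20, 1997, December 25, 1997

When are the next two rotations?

Gaps: 2, 5, 2, 5, 2, 5 days — not constant, but cyclic with period 2.
The events fall on every Thursday and Saturday.
The following Saturday is December 27, 1997.
Next Thursday: January 1, 1998.

December 27, 1997; January 1, 1998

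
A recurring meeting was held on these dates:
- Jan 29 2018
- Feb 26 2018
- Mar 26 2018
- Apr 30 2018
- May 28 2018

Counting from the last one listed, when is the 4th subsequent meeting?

Sep 24 2018

All Mondays; the gaps (28, 28, 35, 28) vary with month length.
This is the last Monday of each month.
Last Monday of June 2018: Jun 25 2018.
July 2018 ends with Monday Jul 30 2018.
August 2018 ends with Monday Aug 27 2018.
Last Monday of September 2018: Sep 24 2018.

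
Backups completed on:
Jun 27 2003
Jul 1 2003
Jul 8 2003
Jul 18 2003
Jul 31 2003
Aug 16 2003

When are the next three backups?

Sep 4 2003, Sep 26 2003, Oct 21 2003

Intervals are 4, 7, 10, 13, 16 days — an arithmetic progression with common difference 3.
Next gap: 19 days. Aug 16 2003 + 19 days = Sep 4 2003.
Next gap: 22 days. Sep 4 2003 + 22 days = Sep 26 2003.
Next gap: 25 days. Sep 26 2003 + 25 days = Oct 21 2003.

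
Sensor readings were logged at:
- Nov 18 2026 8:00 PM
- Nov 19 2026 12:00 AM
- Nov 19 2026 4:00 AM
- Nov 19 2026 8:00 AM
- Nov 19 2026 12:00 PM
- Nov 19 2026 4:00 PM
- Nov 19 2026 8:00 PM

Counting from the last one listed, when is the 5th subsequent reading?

The interval is a steady 4 hours (4, 4, 4, 4, 4, 4).
Nov 19 2026 8:00 PM + 4 h = Nov 20 2026 12:00 AM.
Nov 20 2026 12:00 AM + 4 h = Nov 20 2026 4:00 AM.
Nov 20 2026 4:00 AM + 4 h = Nov 20 2026 8:00 AM.
Nov 20 2026 8:00 AM + 4 h = Nov 20 2026 12:00 PM.
Nov 20 2026 12:00 PM + 4 h = Nov 20 2026 4:00 PM.

Nov 20 2026 4:00 PM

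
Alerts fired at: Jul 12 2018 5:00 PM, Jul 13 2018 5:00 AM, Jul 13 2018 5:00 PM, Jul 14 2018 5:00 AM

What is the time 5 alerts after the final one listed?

Jul 16 2018 5:00 PM

The interval is a steady 12 hours (12, 12, 12).
Jul 14 2018 5:00 AM + 12 h = Jul 14 2018 5:00 PM.
Jul 14 2018 5:00 PM + 12 h = Jul 15 2018 5:00 AM.
Jul 15 2018 5:00 AM + 12 h = Jul 15 2018 5:00 PM.
Jul 15 2018 5:00 PM + 12 h = Jul 16 2018 5:00 AM.
Jul 16 2018 5:00 AM + 12 h = Jul 16 2018 5:00 PM.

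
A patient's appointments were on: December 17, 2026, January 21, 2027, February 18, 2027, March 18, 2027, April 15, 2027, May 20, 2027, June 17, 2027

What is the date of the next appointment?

July 15, 2027

Gaps: 35, 28, 28, 28, 35, 28 days — a mix of 28 and 35. Every date is a Thursday.
Each is the 3rd Thursday of its month.
July 2027 — 3rd Thursday is July 15, 2027.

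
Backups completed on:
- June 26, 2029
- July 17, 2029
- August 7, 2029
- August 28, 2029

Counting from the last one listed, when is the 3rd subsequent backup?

Every event comes 21 days after the last (21, 21, 21).
August 28, 2029 + 21 days = September 18, 2029.
September 18, 2029 + 21 days = October 9, 2029.
October 9, 2029 + 21 days = October 30, 2029.

October 30, 2029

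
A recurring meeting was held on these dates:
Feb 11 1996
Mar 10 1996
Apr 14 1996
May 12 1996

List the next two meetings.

Jun 9 1996, Jul 14 1996

Gaps: 28, 35, 28 days — a mix of 28 and 35. Every date is a Sunday.
Each is the 2nd Sunday of its month.
2nd Sunday of June 1996: Jun 9 1996.
July 1996 — 2nd Sunday is Jul 14 1996.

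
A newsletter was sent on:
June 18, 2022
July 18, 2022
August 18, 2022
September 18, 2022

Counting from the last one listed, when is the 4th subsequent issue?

Each date is the 18th; the gaps (30, 31, 31) track the month lengths.
The rule is the 18th of each month.
October 2022: October 18, 2022.
Next: November 2022 → November 18, 2022.
December 2022: December 18, 2022.
January 2023: January 18, 2023.

January 18, 2023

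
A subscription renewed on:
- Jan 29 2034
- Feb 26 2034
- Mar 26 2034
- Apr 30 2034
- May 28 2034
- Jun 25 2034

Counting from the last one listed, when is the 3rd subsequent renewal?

Sep 24 2034

All Sundays; the gaps (28, 28, 35, 28, 28) vary with month length.
This is the last Sunday of each month.
July 2034 ends with Sunday Jul 30 2034.
Last Sunday of August 2034: Aug 27 2034.
Last Sunday of September 2034: Sep 24 2034.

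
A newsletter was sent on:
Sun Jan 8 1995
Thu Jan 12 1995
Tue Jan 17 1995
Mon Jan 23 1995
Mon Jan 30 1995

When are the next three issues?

Intervals are 4, 5, 6, 7 days — an arithmetic progression with common difference 1.
Next gap: 8 days. Mon Jan 30 1995 + 8 days = Tue Feb 7 1995.
Next gap: 9 days. Tue Feb 7 1995 + 9 days = Thu Feb 16 1995.
Next gap: 10 days. Thu Feb 16 1995 + 10 days = Sun Feb 26 1995.

Tue Feb 7 1995, Thu Feb 16 1995, Sun Feb 26 1995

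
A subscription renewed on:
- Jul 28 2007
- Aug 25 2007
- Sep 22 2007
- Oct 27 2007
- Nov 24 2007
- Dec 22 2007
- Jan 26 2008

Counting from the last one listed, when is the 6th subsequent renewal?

Jul 26 2008

Gaps: 28, 28, 35, 28, 28, 35 days — a mix of 28 and 35. Every date is a Saturday.
Each is the 4th Saturday of its month.
February 2008 — 4th Saturday is Feb 23 2008.
4th Saturday of March 2008: Mar 22 2008.
4th Saturday of April 2008: Apr 26 2008.
May 2008 — 4th Saturday is May 24 2008.
June 2008 — 4th Saturday is Jun 28 2008.
4th Saturday of July 2008: Jul 26 2008.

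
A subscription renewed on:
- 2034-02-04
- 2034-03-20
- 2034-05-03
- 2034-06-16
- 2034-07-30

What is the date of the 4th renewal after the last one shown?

2035-01-22

Gaps between consecutive events: 44, 44, 44, 44 days — a constant 44-day interval.
2034-07-30 + 44 days = 2034-09-12.
2034-09-12 + 44 days = 2034-10-26.
2034-10-26 + 44 days = 2034-12-09.
2034-12-09 + 44 days = 2035-01-22.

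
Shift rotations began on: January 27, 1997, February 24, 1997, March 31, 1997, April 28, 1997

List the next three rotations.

May 26, 1997; June 30, 1997; July 28, 1997

Every date is a Monday; gaps 28, 35, 28 days.
Each is the last Monday of its month (at least one falls on the 29th or later, ruling out '4th Monday').
Last Monday of May 1997: May 26, 1997.
June 1997 ends with Monday June 30, 1997.
July 1997 ends with Monday July 28, 1997.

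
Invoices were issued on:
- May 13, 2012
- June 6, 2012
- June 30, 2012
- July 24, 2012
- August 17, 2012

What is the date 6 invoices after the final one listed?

January 8, 2013

The spacing is 24, 24, 24, 24 days — always 24 days.
August 17, 2012 + 24 days = September 10, 2012.
September 10, 2012 + 24 days = October 4, 2012.
October 4, 2012 + 24 days = October 28, 2012.
October 28, 2012 + 24 days = November 21, 2012.
November 21, 2012 + 24 days = December 15, 2012.
December 15, 2012 + 24 days = January 8, 2013.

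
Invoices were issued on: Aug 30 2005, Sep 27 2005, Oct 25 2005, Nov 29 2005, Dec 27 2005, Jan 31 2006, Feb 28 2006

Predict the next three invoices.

These are Tuesdays with 28, 28, 35, 28, 35, 28-day gaps.
Each is the final Tuesday of its month — Aug 30 2005 is past the 28th, so '4th Tuesday' doesn't fit.
Last Tuesday of March 2006: Mar 28 2006.
Last Tuesday of April 2006: Apr 25 2006.
Last Tuesday of May 2006: May 30 2006.

Mar 28 2006, Apr 25 2006, May 30 2006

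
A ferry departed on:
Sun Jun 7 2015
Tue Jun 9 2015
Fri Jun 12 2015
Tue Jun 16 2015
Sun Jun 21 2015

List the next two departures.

The spacing grows by 1 each time: 2, 3, 4, 5 days.
Next gap: 6 days. Sun Jun 21 2015 + 6 days = Sat Jun 27 2015.
Next gap: 7 days. Sat Jun 27 2015 + 7 days = Sat Jul 4 2015.

Sat Jun 27 2015, Sat Jul 4 2015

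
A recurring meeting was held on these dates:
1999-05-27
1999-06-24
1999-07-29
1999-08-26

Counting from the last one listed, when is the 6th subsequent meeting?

Every date is a Thursday; gaps 28, 35, 28 days.
Each is the last Thursday of its month (at least one falls on the 29th or later, ruling out '4th Thursday').
Last Thursday of September 1999: 1999-09-30.
Last Thursday of October 1999: 1999-10-28.
Last Thursday of November 1999: 1999-11-25.
December 1999 ends with Thursday 1999-12-30.
Last Thursday of January 2000: 2000-01-27.
Last Thursday of February 2000: 2000-02-24.

2000-02-24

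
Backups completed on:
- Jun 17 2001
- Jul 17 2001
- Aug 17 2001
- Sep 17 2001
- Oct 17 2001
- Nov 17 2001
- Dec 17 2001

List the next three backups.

Jan 17 2002, Feb 17 2002, Mar 17 2002

The day-of-month is always 17 (30, 31, 31, 30, 31, 30 days between events).
So this recurs on the 17th of each month.
January 2002: Jan 17 2002.
Next: February 2002 → Feb 17 2002.
Next: March 2002 → Mar 17 2002.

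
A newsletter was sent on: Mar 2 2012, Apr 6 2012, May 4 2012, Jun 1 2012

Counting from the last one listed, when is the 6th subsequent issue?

Dec 7 2012

Gaps: 35, 28, 28 days — a mix of 28 and 35. Every date is a Friday.
Each is the 1st Friday of its month.
1st Friday of July 2012: Jul 6 2012.
August 2012 — 1st Friday is Aug 3 2012.
1st Friday of September 2012: Sep 7 2012.
1st Friday of October 2012: Oct 5 2012.
1st Friday of November 2012: Nov 2 2012.
1st Friday of December 2012: Dec 7 2012.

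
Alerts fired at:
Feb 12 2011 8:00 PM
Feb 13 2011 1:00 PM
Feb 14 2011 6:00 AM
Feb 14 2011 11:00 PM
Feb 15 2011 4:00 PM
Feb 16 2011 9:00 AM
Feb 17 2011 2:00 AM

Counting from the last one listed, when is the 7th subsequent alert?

Feb 22 2011 1:00 AM

Spacing: 17, 17, 17, 17, 17, 17 h — constant 17 h.
Feb 17 2011 2:00 AM + 17 h = Feb 17 2011 7:00 PM.
Feb 17 2011 7:00 PM + 17 h = Feb 18 2011 12:00 PM.
Feb 18 2011 12:00 PM + 17 h = Feb 19 2011 5:00 AM.
Feb 19 2011 5:00 AM + 17 h = Feb 19 2011 10:00 PM.
Feb 19 2011 10:00 PM + 17 h = Feb 20 2011 3:00 PM.
Feb 20 2011 3:00 PM + 17 h = Feb 21 2011 8:00 AM.
Feb 21 2011 8:00 AM + 17 h = Feb 22 2011 1:00 AM.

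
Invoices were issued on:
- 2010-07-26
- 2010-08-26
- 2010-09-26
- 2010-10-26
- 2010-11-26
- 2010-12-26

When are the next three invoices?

2011-01-26, 2011-02-26, 2011-03-26

The day-of-month is always 26 (31, 31, 30, 31, 30 days between events).
So this recurs on the 26th of each month.
January 2011: 2011-01-26.
Next: February 2011 → 2011-02-26.
Next: March 2011 → 2011-03-26.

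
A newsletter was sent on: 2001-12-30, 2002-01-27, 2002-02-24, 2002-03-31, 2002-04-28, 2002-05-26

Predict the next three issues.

2002-06-30, 2002-07-28, 2002-08-25

All Sundays; the gaps (28, 28, 35, 28, 28) vary with month length.
This is the last Sunday of each month.
Last Sunday of June 2002: 2002-06-30.
July 2002 ends with Sunday 2002-07-28.
Last Sunday of August 2002: 2002-08-25.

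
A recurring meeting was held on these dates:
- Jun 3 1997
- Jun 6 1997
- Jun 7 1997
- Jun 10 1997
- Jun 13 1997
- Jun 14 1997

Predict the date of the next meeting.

Jun 17 1997

The gap pattern 3, 1, 3, 3, 1 repeats every 3 events.
These are the Tuesdays, Fridays and Saturdays of each week.
Next Tuesday: Jun 17 1997.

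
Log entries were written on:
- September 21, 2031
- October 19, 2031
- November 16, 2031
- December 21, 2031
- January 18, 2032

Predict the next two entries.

Gaps: 28, 28, 35, 28 days — a mix of 28 and 35. Every date is a Sunday.
Each is the 3rd Sunday of its month.
3rd Sunday of February 2032: February 15, 2032.
March 2032 — 3rd Sunday is March 21, 2032.

February 15, 2032; March 21, 2032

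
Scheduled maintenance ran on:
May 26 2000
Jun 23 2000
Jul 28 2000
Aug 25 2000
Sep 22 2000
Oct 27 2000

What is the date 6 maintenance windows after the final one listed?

Gaps: 28, 35, 28, 28, 35 days — a mix of 28 and 35. Every date is a Friday.
Each is the 4th Friday of its month.
4th Friday of November 2000: Nov 24 2000.
December 2000 — 4th Friday is Dec 22 2000.
January 2001 — 4th Friday is Jan 26 2001.
February 2001 — 4th Friday is Feb 23 2001.
4th Friday of March 2001: Mar 23 2001.
4th Friday of April 2001: Apr 27 2001.

Apr 27 2001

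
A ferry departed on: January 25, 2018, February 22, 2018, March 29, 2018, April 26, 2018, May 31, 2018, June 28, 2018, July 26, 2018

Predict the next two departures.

August 30, 2018; September 27, 2018

All Thursdays; the gaps (28, 35, 28, 35, 28, 28) vary with month length.
This is the last Thursday of each month.
August 2018 ends with Thursday August 30, 2018.
Last Thursday of September 2018: September 27, 2018.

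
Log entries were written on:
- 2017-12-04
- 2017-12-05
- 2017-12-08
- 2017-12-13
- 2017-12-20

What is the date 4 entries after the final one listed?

Intervals are 1, 3, 5, 7 days — an arithmetic progression with common difference 2.
Next gap: 9 days. 2017-12-20 + 9 days = 2017-12-29.
Next gap: 11 days. 2017-12-29 + 11 days = 2018-01-09.
Next gap: 13 days. 2018-01-09 + 13 days = 2018-01-22.
Next gap: 15 days. 2018-01-22 + 15 days = 2018-02-06.

2018-02-06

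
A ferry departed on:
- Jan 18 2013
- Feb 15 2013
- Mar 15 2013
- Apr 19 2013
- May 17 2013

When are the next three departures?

All dates are Fridays, 28, 28, 35, 28 days apart.
Specifically, the 3rd Friday of each month.
3rd Friday of June 2013: Jun 21 2013.
July 2013 — 3rd Friday is Jul 19 2013.
August 2013 — 3rd Friday is Aug 16 2013.

Jun 21 2013, Jul 19 2013, Aug 16 2013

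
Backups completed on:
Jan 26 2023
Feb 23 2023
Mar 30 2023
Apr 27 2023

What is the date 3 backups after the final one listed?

Every date is a Thursday; gaps 28, 35, 28 days.
Each is the last Thursday of its month (at least one falls on the 29th or later, ruling out '4th Thursday').
May 2023 ends with Thursday May 25 2023.
Last Thursday of June 2023: Jun 29 2023.
July 2023 ends with Thursday Jul 27 2023.

Jul 27 2023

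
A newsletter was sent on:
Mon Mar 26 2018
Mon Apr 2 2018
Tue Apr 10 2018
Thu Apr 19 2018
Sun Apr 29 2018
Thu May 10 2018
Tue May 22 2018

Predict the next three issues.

Mon Jun 4 2018, Mon Jun 18 2018, Tue Jul 3 2018

Gaps: 7, 8, 9, 10, 11, 12 days — each gap is 1 larger than the previous one.
Next gap: 13 days. Tue May 22 2018 + 13 days = Mon Jun 4 2018.
Next gap: 14 days. Mon Jun 4 2018 + 14 days = Mon Jun 18 2018.
Next gap: 15 days. Mon Jun 18 2018 + 15 days = Tue Jul 3 2018.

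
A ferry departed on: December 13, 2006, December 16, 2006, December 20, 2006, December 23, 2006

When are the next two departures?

Gaps: 3, 4, 3 days — not constant, but cyclic with period 2.
The events fall on every Wednesday and Saturday.
The following Wednesday is December 27, 2006.
Next Saturday: December 30, 2006.

December 27, 2006; December 30, 2006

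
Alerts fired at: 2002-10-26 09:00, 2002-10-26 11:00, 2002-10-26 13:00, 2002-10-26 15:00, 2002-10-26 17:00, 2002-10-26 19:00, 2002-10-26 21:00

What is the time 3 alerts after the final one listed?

2002-10-27 03:00

Gaps: 2, 2, 2, 2, 2, 2 hours — each event is 2 hours after the previous one.
2002-10-26 21:00 + 2 h = 2002-10-26 23:00.
2002-10-26 23:00 + 2 h = 2002-10-27 01:00.
2002-10-27 01:00 + 2 h = 2002-10-27 03:00.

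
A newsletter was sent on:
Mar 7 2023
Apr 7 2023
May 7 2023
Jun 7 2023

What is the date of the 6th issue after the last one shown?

Dec 7 2023

The day-of-month is always 7 (31, 30, 31 days between events).
So this recurs on the 7th of each month.
July 2023: Jul 7 2023.
August 2023: Aug 7 2023.
September 2023: Sep 7 2023.
October 2023: Oct 7 2023.
Next: November 2023 → Nov 7 2023.
Next: December 2023 → Dec 7 2023.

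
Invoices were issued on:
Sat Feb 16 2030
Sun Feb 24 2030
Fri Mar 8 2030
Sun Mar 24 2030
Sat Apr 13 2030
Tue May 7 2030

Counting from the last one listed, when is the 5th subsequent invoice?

Sun Nov 3 2030

The spacing grows by 4 each time: 8, 12, 16, 20, 24 days.
Next gap: 28 days. Tue May 7 2030 + 28 days = Tue Jun 4 2030.
Next gap: 32 days. Tue Jun 4 2030 + 32 days = Sat Jul 6 2030.
Next gap: 36 days. Sat Jul 6 2030 + 36 days = Sun Aug 11 2030.
Next gap: 40 days. Sun Aug 11 2030 + 40 days = Fri Sep 20 2030.
Next gap: 44 days. Fri Sep 20 2030 + 44 days = Sun Nov 3 2030.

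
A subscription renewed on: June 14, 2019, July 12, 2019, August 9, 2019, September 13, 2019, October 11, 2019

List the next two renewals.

Gaps: 28, 28, 35, 28 days — a mix of 28 and 35. Every date is a Friday.
Each is the 2nd Friday of its month.
2nd Friday of November 2019: November 8, 2019.
December 2019 — 2nd Friday is December 13, 2019.

November 8, 2019; December 13, 2019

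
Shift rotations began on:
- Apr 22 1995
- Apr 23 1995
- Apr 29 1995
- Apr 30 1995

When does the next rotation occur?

May 6 1995

The gap pattern 1, 6, 1 repeats every 2 events.
These are the Saturdays and Sundays of each week.
The following Saturday is May 6 1995.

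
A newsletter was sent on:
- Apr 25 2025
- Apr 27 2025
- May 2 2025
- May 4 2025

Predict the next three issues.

May 9 2025, May 11 2025, May 16 2025

Gaps: 2, 5, 2 days — not constant, but cyclic with period 2.
The events fall on every Friday and Sunday.
Next Friday: May 9 2025.
The following Sunday is May 11 2025.
Next Friday: May 16 2025.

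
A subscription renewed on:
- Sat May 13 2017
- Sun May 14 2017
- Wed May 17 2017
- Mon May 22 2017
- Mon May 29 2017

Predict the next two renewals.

Intervals are 1, 3, 5, 7 days — an arithmetic progression with common difference 2.
Next gap: 9 days. Mon May 29 2017 + 9 days = Wed Jun 7 2017.
Next gap: 11 days. Wed Jun 7 2017 + 11 days = Sun Jun 18 2017.

Wed Jun 7 2017, Sun Jun 18 2017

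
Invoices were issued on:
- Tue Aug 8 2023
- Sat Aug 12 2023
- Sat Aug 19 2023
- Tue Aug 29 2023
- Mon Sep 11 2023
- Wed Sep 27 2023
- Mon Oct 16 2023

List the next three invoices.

The spacing grows by 3 each time: 4, 7, 10, 13, 16, 19 days.
Next gap: 22 days. Mon Oct 16 2023 + 22 days = Tue Nov 7 2023.
Next gap: 25 days. Tue Nov 7 2023 + 25 days = Sat Dec 2 2023.
Next gap: 28 days. Sat Dec 2 2023 + 28 days = Sat Dec 30 2023.

Tue Nov 7 2023, Sat Dec 2 2023, Sat Dec 30 2023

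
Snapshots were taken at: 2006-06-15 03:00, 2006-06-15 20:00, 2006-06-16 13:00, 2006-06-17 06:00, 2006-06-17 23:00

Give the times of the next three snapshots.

The interval is a steady 17 hours (17, 17, 17, 17).
2006-06-17 23:00 + 17 h = 2006-06-18 16:00.
2006-06-18 16:00 + 17 h = 2006-06-19 09:00.
2006-06-19 09:00 + 17 h = 2006-06-20 02:00.

2006-06-18 16:00, 2006-06-19 09:00, 2006-06-20 02:00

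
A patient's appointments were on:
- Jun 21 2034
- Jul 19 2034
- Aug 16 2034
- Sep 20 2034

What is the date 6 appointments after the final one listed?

These are Wednesdays at 28- or 35-day spacing (28, 28, 35).
The pattern: 3rd Wednesday of the month.
October 2034 — 3rd Wednesday is Oct 18 2034.
November 2034 — 3rd Wednesday is Nov 15 2034.
December 2034 — 3rd Wednesday is Dec 20 2034.
3rd Wednesday of January 2035: Jan 17 2035.
February 2035 — 3rd Wednesday is Feb 21 2035.
March 2035 — 3rd Wednesday is Mar 21 2035.

Mar 21 2035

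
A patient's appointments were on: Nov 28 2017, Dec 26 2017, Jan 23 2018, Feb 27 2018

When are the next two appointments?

Mar 27 2018, Apr 24 2018

These are Tuesdays at 28- or 35-day spacing (28, 28, 35).
The pattern: 4th Tuesday of the month.
4th Tuesday of March 2018: Mar 27 2018.
April 2018 — 4th Tuesday is Apr 24 2018.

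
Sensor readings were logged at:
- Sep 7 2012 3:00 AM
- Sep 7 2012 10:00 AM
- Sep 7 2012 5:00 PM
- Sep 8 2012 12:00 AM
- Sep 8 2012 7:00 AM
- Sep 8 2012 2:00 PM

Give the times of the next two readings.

The interval is a steady 7 hours (7, 7, 7, 7, 7).
Sep 8 2012 2:00 PM + 7 h = Sep 8 2012 9:00 PM.
Sep 8 2012 9:00 PM + 7 h = Sep 9 2012 4:00 AM.

Sep 8 2012 9:00 PM, Sep 9 2012 4:00 AM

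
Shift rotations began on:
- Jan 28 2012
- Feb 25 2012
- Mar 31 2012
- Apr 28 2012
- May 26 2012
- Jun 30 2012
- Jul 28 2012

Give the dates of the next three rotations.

Aug 25 2012, Sep 29 2012, Oct 27 2012

All Saturdays; the gaps (28, 35, 28, 28, 35, 28) vary with month length.
This is the last Saturday of each month.
August 2012 ends with Saturday Aug 25 2012.
Last Saturday of September 2012: Sep 29 2012.
Last Saturday of October 2012: Oct 27 2012.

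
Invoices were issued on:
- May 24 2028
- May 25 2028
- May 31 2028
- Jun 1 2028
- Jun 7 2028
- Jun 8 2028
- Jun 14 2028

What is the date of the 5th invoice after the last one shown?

The gap pattern 1, 6, 1, 6, 1, 6 repeats every 2 events.
These are the Wednesdays and Thursdays of each week.
Next Thursday: Jun 15 2028.
The following Wednesday is Jun 21 2028.
The following Thursday is Jun 22 2028.
The following Wednesday is Jun 28 2028.
Next Thursday: Jun 29 2028.

Jun 29 2028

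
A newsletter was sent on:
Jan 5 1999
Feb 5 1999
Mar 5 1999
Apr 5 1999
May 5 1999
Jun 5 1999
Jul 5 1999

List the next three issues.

Each date is the 5th; the gaps (31, 28, 31, 30, 31, 30) track the month lengths.
The rule is the 5th of each month.
Next: August 1999 → Aug 5 1999.
Next: September 1999 → Sep 5 1999.
Next: October 1999 → Oct 5 1999.

Aug 5 1999, Sep 5 1999, Oct 5 1999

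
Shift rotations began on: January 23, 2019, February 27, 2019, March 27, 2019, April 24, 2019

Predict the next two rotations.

These are Wednesdays at 28- or 35-day spacing (35, 28, 28).
The pattern: 4th Wednesday of the month.
May 2019 — 4th Wednesday is May 22, 2019.
June 2019 — 4th Wednesday is June 26, 2019.

May 22, 2019; June 26, 2019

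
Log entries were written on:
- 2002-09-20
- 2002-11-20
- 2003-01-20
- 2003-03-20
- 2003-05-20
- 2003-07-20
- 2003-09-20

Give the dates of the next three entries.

Gaps: 61, 61, 59, 61, 61, 62 days — not constant. Every event is on the 20th of the month.
Pattern: the 20th of every 2 months.
Next: November 2003 → 2003-11-20.
January 2004: 2004-01-20.
Next: March 2004 → 2004-03-20.

2003-11-20, 2004-01-20, 2004-03-20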